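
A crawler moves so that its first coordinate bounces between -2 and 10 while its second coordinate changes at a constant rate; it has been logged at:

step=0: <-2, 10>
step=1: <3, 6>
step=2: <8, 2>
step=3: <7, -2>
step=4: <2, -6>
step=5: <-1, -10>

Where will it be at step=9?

<1, -26>

The first coordinate reflects between -2 and 10, moving 5 per step.
  step 6: -1 → 4
  step 7: 4 → 9
  step 8: 9 → 6
  step 9: 6 → 1
The second coordinate changes by -4 each step: at step 9 it is -26.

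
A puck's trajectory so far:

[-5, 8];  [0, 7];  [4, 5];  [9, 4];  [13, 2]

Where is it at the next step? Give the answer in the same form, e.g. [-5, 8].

[18, 1]

The moves between consecutive positions are [+5, -1], [+4, -2], [+5, -1], [+4, -2]; they repeat the 2-cycle [[+5, -1], [+4, -2]].
step 5: apply [+5, -1] → [18, 1]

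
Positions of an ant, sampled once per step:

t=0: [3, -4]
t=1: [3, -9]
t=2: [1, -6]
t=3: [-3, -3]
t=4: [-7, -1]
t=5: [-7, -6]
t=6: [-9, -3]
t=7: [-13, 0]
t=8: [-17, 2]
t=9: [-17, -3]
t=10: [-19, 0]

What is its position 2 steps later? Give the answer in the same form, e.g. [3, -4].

[-27, 5]

The moves between consecutive positions are [+0, -5], [-2, +3], [-4, +3], [-4, +2], [+0, -5], [-2, +3], [-4, +3], [-4, +2], [+0, -5], [-2, +3]; they repeat the 4-cycle [[+0, -5], [-2, +3], [-4, +3], [-4, +2]].
step 11: apply [-4, +3] → [-23, 3]
step 12: apply [-4, +2] → [-27, 5]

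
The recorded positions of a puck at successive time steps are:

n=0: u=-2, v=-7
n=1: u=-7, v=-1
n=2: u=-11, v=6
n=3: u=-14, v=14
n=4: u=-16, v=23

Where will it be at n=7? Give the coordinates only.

u=-16, v=56

First differences are (-5, +6), (-4, +7), (-3, +8), (-2, +9); their common second difference is (+1, +1) (constant acceleration).
step 5: u=-16, v=23 + (-1, +10) → u=-17, v=33
step 6: u=-17, v=33 + (+0, +11) → u=-17, v=44
step 7: u=-17, v=44 + (+1, +12) → u=-16, v=56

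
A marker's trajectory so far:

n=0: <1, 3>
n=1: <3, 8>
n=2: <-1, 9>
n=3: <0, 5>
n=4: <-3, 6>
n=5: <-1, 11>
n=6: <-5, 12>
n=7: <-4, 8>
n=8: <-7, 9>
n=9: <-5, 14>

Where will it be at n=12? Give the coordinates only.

<-11, 12>

The moves between consecutive positions are <+2, +5>, <-4, +1>, <+1, -4>, <-3, +1>, <+2, +5>, <-4, +1>, <+1, -4>, <-3, +1>, <+2, +5>; they repeat the 4-cycle [<+2, +5>, <-4, +1>, <+1, -4>, <-3, +1>].
step 10: apply <-4, +1> → <-9, 15>
step 11: apply <+1, -4> → <-8, 11>
step 12: apply <-3, +1> → <-11, 12>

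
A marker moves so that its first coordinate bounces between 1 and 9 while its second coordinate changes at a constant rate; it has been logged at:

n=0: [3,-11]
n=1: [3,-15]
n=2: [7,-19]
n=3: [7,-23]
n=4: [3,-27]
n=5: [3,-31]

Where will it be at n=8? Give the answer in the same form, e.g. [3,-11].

The first coordinate travels 4 per step and bounces off the walls at 1 and 9.
  step 6: 3 → 7
  step 7: 7 → 7
  step 8: 7 → 3
The second coordinate changes by -4 each step: at step 8 it is -43.

[3,-43]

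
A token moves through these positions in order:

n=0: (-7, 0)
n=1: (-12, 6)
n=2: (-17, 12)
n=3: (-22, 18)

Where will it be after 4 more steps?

(-42, 42)

Each step adds (-5, +6) to the position.
step 4: (-22, 18) + (-5, +6) → (-27, 24)
step 5: (-27, 24) + (-5, +6) → (-32, 30)
step 6: (-32, 30) + (-5, +6) → (-37, 36)
step 7: (-37, 36) + (-5, +6) → (-42, 42)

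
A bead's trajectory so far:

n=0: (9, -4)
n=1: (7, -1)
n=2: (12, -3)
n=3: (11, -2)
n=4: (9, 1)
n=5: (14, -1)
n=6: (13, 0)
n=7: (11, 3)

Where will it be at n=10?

Step-to-step displacements: (-2, +3), (+5, -2), (-1, +1), (-2, +3), (+5, -2), (-1, +1), (-2, +3) — a repeating cycle of length 3.
step 8: apply (+5, -2) → (16, 1)
step 9: apply (-1, +1) → (15, 2)
step 10: apply (-2, +3) → (13, 5)

(13, 5)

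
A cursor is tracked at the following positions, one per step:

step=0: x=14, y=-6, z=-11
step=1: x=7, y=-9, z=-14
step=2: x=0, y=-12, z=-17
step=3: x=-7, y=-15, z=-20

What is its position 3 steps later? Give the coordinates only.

x=-28, y=-24, z=-29

The position changes by (-7, -3, -3) every step.
step 4: x=-7, y=-15, z=-20 + (-7, -3, -3) → x=-14, y=-18, z=-23
step 5: x=-14, y=-18, z=-23 + (-7, -3, -3) → x=-21, y=-21, z=-26
step 6: x=-21, y=-21, z=-26 + (-7, -3, -3) → x=-28, y=-24, z=-29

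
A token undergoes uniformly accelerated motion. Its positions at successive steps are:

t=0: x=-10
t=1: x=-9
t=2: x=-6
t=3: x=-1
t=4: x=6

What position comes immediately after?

x=15

Taking differences between consecutive positions: +1, +3, +5, +7. These grow by +2 each step.
step 5: 6 + 9 → x=15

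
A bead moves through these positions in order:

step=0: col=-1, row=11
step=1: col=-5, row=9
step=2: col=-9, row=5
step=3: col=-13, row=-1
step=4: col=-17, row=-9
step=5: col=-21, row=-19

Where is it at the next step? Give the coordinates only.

Taking differences between consecutive positions: (-4, -2), (-4, -4), (-4, -6), (-4, -8), (-4, -10). These grow by (+0, -2) each step.
step 6: col=-21, row=-19 + (-4, -12) → col=-25, row=-31

col=-25, row=-31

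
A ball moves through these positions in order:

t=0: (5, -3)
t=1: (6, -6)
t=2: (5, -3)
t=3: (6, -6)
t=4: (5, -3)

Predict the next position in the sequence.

Consecutive displacements (+1, -3), (-1, +3), (+1, -3), (-1, +3) scale by a factor of -1 each step.
step 5: (5, -3) + (+1, -3) → (6, -6)

(6, -6)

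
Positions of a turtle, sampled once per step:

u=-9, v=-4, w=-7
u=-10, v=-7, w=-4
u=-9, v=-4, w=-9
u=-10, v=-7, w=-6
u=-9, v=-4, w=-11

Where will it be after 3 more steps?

Differencing gives (-1, -3, +3), (+1, +3, -5), (-1, -3, +3), (+1, +3, -5). This is the pattern (-1, -3, +3), (+1, +3, -5) repeated.
step 5: apply (-1, -3, +3) → u=-10, v=-7, w=-8
step 6: apply (+1, +3, -5) → u=-9, v=-4, w=-13
step 7: apply (-1, -3, +3) → u=-10, v=-7, w=-10

u=-10, v=-7, w=-10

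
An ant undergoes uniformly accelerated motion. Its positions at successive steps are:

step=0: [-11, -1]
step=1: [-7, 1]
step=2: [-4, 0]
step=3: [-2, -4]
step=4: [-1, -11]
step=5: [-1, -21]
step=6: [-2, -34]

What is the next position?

Successive displacements: [+4, +2], [+3, -1], [+2, -4], [+1, -7], [+0, -10], [-1, -13] — each changes by [-1, -3].
step 7: [-2, -34] + [-2, -16] → [-4, -50]

[-4, -50]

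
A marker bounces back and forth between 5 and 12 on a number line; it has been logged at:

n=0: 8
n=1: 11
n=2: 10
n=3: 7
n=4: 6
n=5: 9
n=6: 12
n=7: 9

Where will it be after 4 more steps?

The value travels 3 per step and bounces off the walls at 5 and 12.
  step 8: 9 → 6
  step 9: 6 → 7
  step 10: 7 → 10
  step 11: 10 → 11

11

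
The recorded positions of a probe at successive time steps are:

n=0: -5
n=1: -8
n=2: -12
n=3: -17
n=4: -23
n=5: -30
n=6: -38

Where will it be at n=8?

-57

First differences are -3, -4, -5, -6, -7, -8; their common second difference is -1 (constant acceleration).
step 7: -38 − 9 → -47
step 8: -47 − 10 → -57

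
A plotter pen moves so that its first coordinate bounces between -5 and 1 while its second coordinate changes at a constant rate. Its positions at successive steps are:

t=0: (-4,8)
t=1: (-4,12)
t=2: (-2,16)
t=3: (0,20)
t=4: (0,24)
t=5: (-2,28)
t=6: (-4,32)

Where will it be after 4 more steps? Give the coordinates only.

(0,48)

The first coordinate travels 2 per step and bounces off the walls at -5 and 1.
  step 7: -4 → -4
  step 8: -4 → -2
  step 9: -2 → 0
  step 10: 0 → 0
The second coordinate changes by +4 each step: at step 10 it is 48.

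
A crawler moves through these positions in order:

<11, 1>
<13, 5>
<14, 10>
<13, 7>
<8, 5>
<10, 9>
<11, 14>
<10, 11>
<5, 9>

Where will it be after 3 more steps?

<7, 15>

Differencing gives <+2, +4>, <+1, +5>, <-1, -3>, <-5, -2>, <+2, +4>, <+1, +5>, <-1, -3>, <-5, -2>. This is the pattern <+2, +4>, <+1, +5>, <-1, -3>, <-5, -2> repeated.
step 9: apply <+2, +4> → <7, 13>
step 10: apply <+1, +5> → <8, 18>
step 11: apply <-1, -3> → <7, 15>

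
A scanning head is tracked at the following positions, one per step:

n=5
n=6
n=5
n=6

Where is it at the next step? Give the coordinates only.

Consecutive displacements +1, -1, +1 scale by a factor of -1 each step.
step 4: 6 − 1 → n=5

n=5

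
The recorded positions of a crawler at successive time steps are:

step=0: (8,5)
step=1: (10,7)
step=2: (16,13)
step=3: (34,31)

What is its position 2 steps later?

(250,247)

Step-to-step displacements: (+2,+2), (+6,+6), (+18,+18); each is 3× the previous.
step 4: (34,31) + (+54,+54) → (88,85)
step 5: (88,85) + (+162,+162) → (250,247)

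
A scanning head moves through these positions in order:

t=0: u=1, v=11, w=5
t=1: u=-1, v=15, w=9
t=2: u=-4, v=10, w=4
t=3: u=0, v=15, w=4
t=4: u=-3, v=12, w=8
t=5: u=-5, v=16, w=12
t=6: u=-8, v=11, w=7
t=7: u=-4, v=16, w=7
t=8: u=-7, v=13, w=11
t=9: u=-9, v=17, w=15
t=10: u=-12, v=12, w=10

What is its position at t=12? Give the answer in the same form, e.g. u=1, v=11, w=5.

u=-11, v=14, w=14

Differencing gives (-2, +4, +4), (-3, -5, -5), (+4, +5, +0), (-3, -3, +4), (-2, +4, +4), (-3, -5, -5), (+4, +5, +0), (-3, -3, +4), (-2, +4, +4), (-3, -5, -5). This is the pattern (-2, +4, +4), (-3, -5, -5), (+4, +5, +0), (-3, -3, +4) repeated.
step 11: apply (+4, +5, +0) → u=-8, v=17, w=10
step 12: apply (-3, -3, +4) → u=-11, v=14, w=14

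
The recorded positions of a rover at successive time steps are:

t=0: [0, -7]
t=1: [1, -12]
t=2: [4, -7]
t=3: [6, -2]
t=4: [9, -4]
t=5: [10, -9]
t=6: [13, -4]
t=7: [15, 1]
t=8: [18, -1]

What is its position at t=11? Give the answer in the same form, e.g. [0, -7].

Differencing gives [+1, -5], [+3, +5], [+2, +5], [+3, -2], [+1, -5], [+3, +5], [+2, +5], [+3, -2]. This is the pattern [+1, -5], [+3, +5], [+2, +5], [+3, -2] repeated.
step 9: apply [+1, -5] → [19, -6]
step 10: apply [+3, +5] → [22, -1]
step 11: apply [+2, +5] → [24, 4]

[24, 4]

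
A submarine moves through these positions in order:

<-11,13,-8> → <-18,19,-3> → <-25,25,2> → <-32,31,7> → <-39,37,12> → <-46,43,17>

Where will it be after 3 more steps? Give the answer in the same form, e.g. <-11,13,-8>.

<-67,61,32>

Constant displacement of <-7,+6,+5> per step.
step 6: <-46,43,17> + <-7,+6,+5> → <-53,49,22>
step 7: <-53,49,22> + <-7,+6,+5> → <-60,55,27>
step 8: <-60,55,27> + <-7,+6,+5> → <-67,61,32>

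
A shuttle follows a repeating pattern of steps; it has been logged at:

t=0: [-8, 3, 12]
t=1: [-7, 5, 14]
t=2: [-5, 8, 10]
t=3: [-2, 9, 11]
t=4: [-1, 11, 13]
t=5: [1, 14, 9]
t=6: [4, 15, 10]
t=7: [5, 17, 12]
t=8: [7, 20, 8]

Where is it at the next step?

[10, 21, 9]

Differencing gives [+1, +2, +2], [+2, +3, -4], [+3, +1, +1], [+1, +2, +2], [+2, +3, -4], [+3, +1, +1], [+1, +2, +2], [+2, +3, -4]. This is the pattern [+1, +2, +2], [+2, +3, -4], [+3, +1, +1] repeated.
step 9: apply [+3, +1, +1] → [10, 21, 9]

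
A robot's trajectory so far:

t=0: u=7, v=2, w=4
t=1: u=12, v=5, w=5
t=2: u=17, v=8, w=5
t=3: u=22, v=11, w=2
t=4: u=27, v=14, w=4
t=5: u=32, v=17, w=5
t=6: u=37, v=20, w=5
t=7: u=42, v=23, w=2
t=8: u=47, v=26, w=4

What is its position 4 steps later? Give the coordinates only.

u=67, v=38, w=4

U: linear, +5 per step → 67 at step 12.
V: linear, +3 per step → 38 at step 12.
W: cycles through 4, 5, 5, 2 every 4 steps. Step 12 lands at position 0 of the cycle → 4.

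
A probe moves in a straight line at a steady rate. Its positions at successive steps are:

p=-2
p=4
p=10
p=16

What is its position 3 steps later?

Constant displacement of +6 per step.
step 4: 16 + 6 → p=22
step 5: 22 + 6 → p=28
step 6: 28 + 6 → p=34

p=34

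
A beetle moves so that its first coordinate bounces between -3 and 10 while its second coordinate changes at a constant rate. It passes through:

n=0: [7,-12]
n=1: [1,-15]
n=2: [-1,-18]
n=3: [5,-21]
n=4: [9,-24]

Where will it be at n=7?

The first coordinate travels 6 per step and bounces off the walls at -3 and 10.
  step 5: 9 → 3
  step 6: 3 → -3
  step 7: -3 → 3
The second coordinate changes by -3 each step: at step 7 it is -33.

[3,-33]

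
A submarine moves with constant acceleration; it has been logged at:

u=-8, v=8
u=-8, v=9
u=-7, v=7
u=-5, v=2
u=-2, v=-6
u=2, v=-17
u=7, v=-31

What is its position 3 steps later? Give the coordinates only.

First differences are (+0, +1), (+1, -2), (+2, -5), (+3, -8), (+4, -11), (+5, -14); their common second difference is (+1, -3) (constant acceleration).
step 7: u=7, v=-31 + (+6, -17) → u=13, v=-48
step 8: u=13, v=-48 + (+7, -20) → u=20, v=-68
step 9: u=20, v=-68 + (+8, -23) → u=28, v=-91

u=28, v=-91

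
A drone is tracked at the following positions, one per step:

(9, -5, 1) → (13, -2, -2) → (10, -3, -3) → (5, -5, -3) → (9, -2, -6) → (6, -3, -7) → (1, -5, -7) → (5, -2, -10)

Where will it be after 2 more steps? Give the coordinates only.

(-3, -5, -11)

The moves between consecutive positions are (+4, +3, -3), (-3, -1, -1), (-5, -2, +0), (+4, +3, -3), (-3, -1, -1), (-5, -2, +0), (+4, +3, -3); they repeat the 3-cycle [(+4, +3, -3), (-3, -1, -1), (-5, -2, +0)].
step 8: apply (-3, -1, -1) → (2, -3, -11)
step 9: apply (-5, -2, +0) → (-3, -5, -11)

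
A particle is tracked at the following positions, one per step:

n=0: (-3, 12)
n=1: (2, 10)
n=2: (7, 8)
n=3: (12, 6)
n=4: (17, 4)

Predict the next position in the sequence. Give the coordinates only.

Each step adds (+5, -2) to the position.
step 5: (17, 4) + (+5, -2) → (22, 2)

(22, 2)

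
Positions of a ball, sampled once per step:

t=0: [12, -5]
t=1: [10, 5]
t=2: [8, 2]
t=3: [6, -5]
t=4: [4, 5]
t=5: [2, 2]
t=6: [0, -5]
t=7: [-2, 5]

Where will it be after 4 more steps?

First: linear, -2 per step → -10 at step 11.
Second: cycles through -5, 5, 2 every 3 steps. Step 11 lands at position 2 of the cycle → 2.

[-10, 2]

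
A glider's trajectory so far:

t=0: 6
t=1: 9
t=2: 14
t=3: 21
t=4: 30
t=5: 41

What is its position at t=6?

Taking differences between consecutive positions: +3, +5, +7, +9, +11. These grow by +2 each step.
step 6: 41 + 13 → 54

54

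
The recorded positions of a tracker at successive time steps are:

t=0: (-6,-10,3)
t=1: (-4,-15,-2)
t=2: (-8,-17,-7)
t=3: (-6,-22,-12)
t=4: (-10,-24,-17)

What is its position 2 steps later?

(-12,-31,-27)

Differencing gives (+2,-5,-5), (-4,-2,-5), (+2,-5,-5), (-4,-2,-5). This is the pattern (+2,-5,-5), (-4,-2,-5) repeated.
step 5: apply (+2,-5,-5) → (-8,-29,-22)
step 6: apply (-4,-2,-5) → (-12,-31,-27)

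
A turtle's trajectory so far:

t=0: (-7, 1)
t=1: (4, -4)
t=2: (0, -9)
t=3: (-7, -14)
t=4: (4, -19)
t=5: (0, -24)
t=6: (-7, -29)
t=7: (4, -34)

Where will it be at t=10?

(4, -49)

The first coordinate repeats the cycle [-7, 4, 0] with period 3; step 10 mod 3 = 1, giving 4.
The second coordinate changes by -5 each step, so at step 10 it is 1 + 10·(-5) = -49.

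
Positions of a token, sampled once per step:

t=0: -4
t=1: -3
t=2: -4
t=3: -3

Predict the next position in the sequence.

The jumps are +1, -1, +1 — a geometric progression with ratio -1.
step 4: -3 − 1 → -4

-4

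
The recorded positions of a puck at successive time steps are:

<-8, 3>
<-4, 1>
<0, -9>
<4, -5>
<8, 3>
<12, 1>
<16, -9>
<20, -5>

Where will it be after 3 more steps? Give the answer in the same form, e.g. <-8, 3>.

First: linear, +4 per step → 32 at step 10.
Second: cycles through 3, 1, -9, -5 every 4 steps. Step 10 lands at position 2 of the cycle → -9.

<32, -9>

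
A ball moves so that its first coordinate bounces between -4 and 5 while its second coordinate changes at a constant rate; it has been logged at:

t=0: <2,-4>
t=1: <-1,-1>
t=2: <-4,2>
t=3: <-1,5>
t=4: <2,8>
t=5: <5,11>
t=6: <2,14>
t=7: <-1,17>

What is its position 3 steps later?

The first coordinate reflects between -4 and 5, moving 3 per step.
  step 8: -1 → -4
  step 9: -4 → -1
  step 10: -1 → 2
The second coordinate changes by +3 each step: at step 10 it is 26.

<2,26>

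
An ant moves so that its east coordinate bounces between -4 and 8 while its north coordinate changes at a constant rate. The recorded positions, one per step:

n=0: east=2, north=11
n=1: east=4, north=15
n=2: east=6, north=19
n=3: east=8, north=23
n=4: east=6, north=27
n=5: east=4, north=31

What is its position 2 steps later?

The east coordinate travels 2 per step and bounces off the walls at -4 and 8.
  step 6: 4 → 2
  step 7: 2 → 0
The north coordinate changes by +4 each step: at step 7 it is 39.

east=0, north=39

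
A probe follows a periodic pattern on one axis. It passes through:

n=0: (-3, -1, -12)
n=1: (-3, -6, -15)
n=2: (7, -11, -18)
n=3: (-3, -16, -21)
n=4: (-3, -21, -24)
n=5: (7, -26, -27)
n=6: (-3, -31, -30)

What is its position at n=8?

(7, -41, -36)

First: cycles through -3, -3, 7 every 3 steps. Step 8 lands at position 2 of the cycle → 7.
Second: linear, -5 per step → -41 at step 8.
Third: linear, -3 per step → -36 at step 8.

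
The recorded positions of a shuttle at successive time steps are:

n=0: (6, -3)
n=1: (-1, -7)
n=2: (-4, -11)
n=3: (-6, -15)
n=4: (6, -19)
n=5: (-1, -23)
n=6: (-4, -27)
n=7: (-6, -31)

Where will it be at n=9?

The first coordinate repeats the cycle [6, -1, -4, -6] with period 4; step 9 mod 4 = 1, giving -1.
The second coordinate changes by -4 each step, so at step 9 it is -3 + 9·(-4) = -39.

(-1, -39)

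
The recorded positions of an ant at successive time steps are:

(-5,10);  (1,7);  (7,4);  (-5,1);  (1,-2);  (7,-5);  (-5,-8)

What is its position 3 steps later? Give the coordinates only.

(-5,-17)

The first coordinate repeats the cycle [-5, 1, 7] with period 3; step 9 mod 3 = 0, giving -5.
The second coordinate changes by -3 each step, so at step 9 it is 10 + 9·(-3) = -17.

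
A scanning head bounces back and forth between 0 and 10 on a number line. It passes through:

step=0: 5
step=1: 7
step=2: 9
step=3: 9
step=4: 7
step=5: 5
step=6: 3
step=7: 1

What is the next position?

The value travels 2 per step and bounces off the walls at 0 and 10.
  step 8: 1 → 1

1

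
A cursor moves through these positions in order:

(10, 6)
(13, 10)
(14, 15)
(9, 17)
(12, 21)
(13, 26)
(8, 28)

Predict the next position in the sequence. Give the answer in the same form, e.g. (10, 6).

The moves between consecutive positions are (+3, +4), (+1, +5), (-5, +2), (+3, +4), (+1, +5), (-5, +2); they repeat the 3-cycle [(+3, +4), (+1, +5), (-5, +2)].
step 7: apply (+3, +4) → (11, 32)

(11, 32)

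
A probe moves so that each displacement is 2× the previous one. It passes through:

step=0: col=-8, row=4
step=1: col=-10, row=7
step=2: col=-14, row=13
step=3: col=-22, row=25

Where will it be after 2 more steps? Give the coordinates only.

col=-70, row=97

Consecutive displacements (-2,+3), (-4,+6), (-8,+12) scale by a factor of 2 each step.
step 4: col=-22, row=25 + (-16,+24) → col=-38, row=49
step 5: col=-38, row=49 + (-32,+48) → col=-70, row=97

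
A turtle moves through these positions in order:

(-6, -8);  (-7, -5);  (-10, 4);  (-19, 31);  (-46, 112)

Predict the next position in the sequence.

(-127, 355)

The jumps are (-1, +3), (-3, +9), (-9, +27), (-27, +81) — a geometric progression with ratio 3.
step 5: (-46, 112) + (-81, +243) → (-127, 355)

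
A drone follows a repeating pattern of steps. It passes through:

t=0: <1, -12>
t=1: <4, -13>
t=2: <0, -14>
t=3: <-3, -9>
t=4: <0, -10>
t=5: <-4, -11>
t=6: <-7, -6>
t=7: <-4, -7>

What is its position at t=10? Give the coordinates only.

<-8, -4>

Step-to-step displacements: <+3, -1>, <-4, -1>, <-3, +5>, <+3, -1>, <-4, -1>, <-3, +5>, <+3, -1> — a repeating cycle of length 3.
step 8: apply <-4, -1> → <-8, -8>
step 9: apply <-3, +5> → <-11, -3>
step 10: apply <+3, -1> → <-8, -4>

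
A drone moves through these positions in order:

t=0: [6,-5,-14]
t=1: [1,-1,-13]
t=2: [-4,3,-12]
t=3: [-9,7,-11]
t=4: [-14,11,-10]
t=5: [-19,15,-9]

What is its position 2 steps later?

Each step adds [-5,+4,+1] to the position.
step 6: [-19,15,-9] + [-5,+4,+1] → [-24,19,-8]
step 7: [-24,19,-8] + [-5,+4,+1] → [-29,23,-7]

[-29,23,-7]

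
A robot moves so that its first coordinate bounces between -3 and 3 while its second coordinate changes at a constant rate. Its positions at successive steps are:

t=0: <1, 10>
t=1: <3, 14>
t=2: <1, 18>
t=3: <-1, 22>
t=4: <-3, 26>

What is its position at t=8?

<1, 42>

The first coordinate reflects between -3 and 3, moving 2 per step.
  step 5: -3 → -1
  step 6: -1 → 1
  step 7: 1 → 3
  step 8: 3 → 1
The second coordinate changes by +4 each step: at step 8 it is 42.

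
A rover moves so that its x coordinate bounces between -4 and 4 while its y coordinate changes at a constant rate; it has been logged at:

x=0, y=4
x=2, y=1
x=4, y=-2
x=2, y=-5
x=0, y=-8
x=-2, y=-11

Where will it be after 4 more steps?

x=2, y=-23

The x coordinate travels 2 per step and bounces off the walls at -4 and 4.
  step 6: -2 → -4
  step 7: -4 → -2
  step 8: -2 → 0
  step 9: 0 → 2
The y coordinate changes by -3 each step: at step 9 it is -23.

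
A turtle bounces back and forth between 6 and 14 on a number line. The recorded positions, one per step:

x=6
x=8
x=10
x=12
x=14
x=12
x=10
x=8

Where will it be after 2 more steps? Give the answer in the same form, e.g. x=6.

x=8

The value reflects between 6 and 14, moving 2 per step.
  step 8: 8 → 6
  step 9: 6 → 8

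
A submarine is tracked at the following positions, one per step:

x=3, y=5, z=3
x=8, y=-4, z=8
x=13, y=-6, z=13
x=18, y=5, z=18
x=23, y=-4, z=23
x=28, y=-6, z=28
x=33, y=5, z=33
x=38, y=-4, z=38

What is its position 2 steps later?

x=48, y=5, z=48

X: linear, +5 per step → 48 at step 9.
Y: cycles through 5, -4, -6 every 3 steps. Step 9 lands at position 0 of the cycle → 5.
Z: linear, +5 per step → 48 at step 9.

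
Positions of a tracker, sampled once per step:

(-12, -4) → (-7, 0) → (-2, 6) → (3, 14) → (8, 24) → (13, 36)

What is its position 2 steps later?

First differences are (+5, +4), (+5, +6), (+5, +8), (+5, +10), (+5, +12); their common second difference is (+0, +2) (constant acceleration).
step 6: (13, 36) + (+5, +14) → (18, 50)
step 7: (18, 50) + (+5, +16) → (23, 66)

(23, 66)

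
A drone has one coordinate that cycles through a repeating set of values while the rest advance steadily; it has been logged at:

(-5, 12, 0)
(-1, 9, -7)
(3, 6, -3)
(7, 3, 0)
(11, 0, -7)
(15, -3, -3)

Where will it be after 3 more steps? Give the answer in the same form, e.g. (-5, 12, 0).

First: linear, +4 per step → 27 at step 8.
Second: linear, -3 per step → -12 at step 8.
Third: cycles through 0, -7, -3 every 3 steps. Step 8 lands at position 2 of the cycle → -3.

(27, -12, -3)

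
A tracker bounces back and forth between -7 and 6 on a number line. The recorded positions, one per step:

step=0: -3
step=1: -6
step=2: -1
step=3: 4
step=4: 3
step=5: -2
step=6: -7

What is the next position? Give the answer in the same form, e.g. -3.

The value travels 5 per step and bounces off the walls at -7 and 6.
  step 7: -7 → -2

-2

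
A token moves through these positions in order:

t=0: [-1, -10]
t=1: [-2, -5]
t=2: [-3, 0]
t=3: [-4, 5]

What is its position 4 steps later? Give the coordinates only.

The position changes by [-1, +5] every step.
step 4: [-4, 5] + [-1, +5] → [-5, 10]
step 5: [-5, 10] + [-1, +5] → [-6, 15]
step 6: [-6, 15] + [-1, +5] → [-7, 20]
step 7: [-7, 20] + [-1, +5] → [-8, 25]

[-8, 25]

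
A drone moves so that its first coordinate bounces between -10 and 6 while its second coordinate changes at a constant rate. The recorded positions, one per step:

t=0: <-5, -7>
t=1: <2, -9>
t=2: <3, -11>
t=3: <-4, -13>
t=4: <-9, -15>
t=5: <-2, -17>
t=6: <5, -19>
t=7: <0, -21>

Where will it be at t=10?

<1, -27>

The first coordinate travels 7 per step and bounces off the walls at -10 and 6.
  step 8: 0 → -7
  step 9: -7 → -6
  step 10: -6 → 1
The second coordinate changes by -2 each step: at step 10 it is -27.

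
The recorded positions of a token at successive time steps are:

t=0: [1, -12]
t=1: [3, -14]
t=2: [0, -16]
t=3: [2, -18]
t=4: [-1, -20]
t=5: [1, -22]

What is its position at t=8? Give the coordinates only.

The moves between consecutive positions are [+2, -2], [-3, -2], [+2, -2], [-3, -2], [+2, -2]; they repeat the 2-cycle [[+2, -2], [-3, -2]].
step 6: apply [-3, -2] → [-2, -24]
step 7: apply [+2, -2] → [0, -26]
step 8: apply [-3, -2] → [-3, -28]

[-3, -28]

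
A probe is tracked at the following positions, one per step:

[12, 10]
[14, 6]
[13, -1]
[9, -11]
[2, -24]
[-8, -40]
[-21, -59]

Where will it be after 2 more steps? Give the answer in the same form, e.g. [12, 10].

Taking differences between consecutive positions: [+2, -4], [-1, -7], [-4, -10], [-7, -13], [-10, -16], [-13, -19]. These grow by [-3, -3] each step.
step 7: [-21, -59] + [-16, -22] → [-37, -81]
step 8: [-37, -81] + [-19, -25] → [-56, -106]

[-56, -106]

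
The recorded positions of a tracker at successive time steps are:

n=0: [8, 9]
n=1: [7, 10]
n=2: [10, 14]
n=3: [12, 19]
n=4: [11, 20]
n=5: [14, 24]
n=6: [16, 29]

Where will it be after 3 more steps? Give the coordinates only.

Step-to-step displacements: [-1, +1], [+3, +4], [+2, +5], [-1, +1], [+3, +4], [+2, +5] — a repeating cycle of length 3.
step 7: apply [-1, +1] → [15, 30]
step 8: apply [+3, +4] → [18, 34]
step 9: apply [+2, +5] → [20, 39]

[20, 39]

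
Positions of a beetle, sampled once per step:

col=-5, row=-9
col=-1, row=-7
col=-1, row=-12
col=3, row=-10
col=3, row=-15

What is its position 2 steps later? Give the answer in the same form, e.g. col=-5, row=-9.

Step-to-step displacements: (+4, +2), (+0, -5), (+4, +2), (+0, -5) — a repeating cycle of length 2.
step 5: apply (+4, +2) → col=7, row=-13
step 6: apply (+0, -5) → col=7, row=-18

col=7, row=-18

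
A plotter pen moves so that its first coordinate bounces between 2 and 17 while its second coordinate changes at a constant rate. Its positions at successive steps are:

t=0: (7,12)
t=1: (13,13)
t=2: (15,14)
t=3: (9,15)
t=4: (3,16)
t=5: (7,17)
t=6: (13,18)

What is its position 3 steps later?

The first coordinate reflects between 2 and 17, moving 6 per step.
  step 7: 13 → 15
  step 8: 15 → 9
  step 9: 9 → 3
The second coordinate changes by +1 each step: at step 9 it is 21.

(3,21)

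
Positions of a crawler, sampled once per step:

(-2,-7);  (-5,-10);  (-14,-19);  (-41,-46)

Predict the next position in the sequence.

(-122,-127)

The jumps are (-3,-3), (-9,-9), (-27,-27) — a geometric progression with ratio 3.
step 4: (-41,-46) + (-81,-81) → (-122,-127)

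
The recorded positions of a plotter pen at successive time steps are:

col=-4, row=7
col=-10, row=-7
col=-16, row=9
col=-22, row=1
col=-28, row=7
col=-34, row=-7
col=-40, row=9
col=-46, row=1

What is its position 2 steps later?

The col coordinate changes by -6 each step, so at step 9 it is -4 + 9·(-6) = -58.
The row coordinate repeats the cycle [7, -7, 9, 1] with period 4; step 9 mod 4 = 1, giving -7.

col=-58, row=-7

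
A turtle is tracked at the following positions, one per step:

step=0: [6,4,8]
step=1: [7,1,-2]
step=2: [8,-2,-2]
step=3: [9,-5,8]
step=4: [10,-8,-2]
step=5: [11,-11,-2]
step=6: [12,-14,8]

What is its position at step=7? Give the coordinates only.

[13,-17,-2]

The first coordinate changes by +1 each step, so at step 7 it is 6 + 7·(1) = 13.
The second coordinate changes by -3 each step, so at step 7 it is 4 + 7·(-3) = -17.
The third coordinate repeats the cycle [8, -2, -2] with period 3; step 7 mod 3 = 1, giving -2.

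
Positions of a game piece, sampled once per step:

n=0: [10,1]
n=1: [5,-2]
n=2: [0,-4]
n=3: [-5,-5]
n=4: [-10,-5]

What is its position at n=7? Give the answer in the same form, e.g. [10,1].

[-25,1]

Successive displacements: [-5,-3], [-5,-2], [-5,-1], [-5,+0] — each changes by [+0,+1].
step 5: [-10,-5] + [-5,+1] → [-15,-4]
step 6: [-15,-4] + [-5,+2] → [-20,-2]
step 7: [-20,-2] + [-5,+3] → [-25,1]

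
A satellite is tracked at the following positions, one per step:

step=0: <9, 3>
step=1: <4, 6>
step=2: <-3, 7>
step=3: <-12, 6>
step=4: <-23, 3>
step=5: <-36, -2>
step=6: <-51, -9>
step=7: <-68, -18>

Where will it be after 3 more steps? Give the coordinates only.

First differences are <-5, +3>, <-7, +1>, <-9, -1>, <-11, -3>, <-13, -5>, <-15, -7>, <-17, -9>; their common second difference is <-2, -2> (constant acceleration).
step 8: <-68, -18> + <-19, -11> → <-87, -29>
step 9: <-87, -29> + <-21, -13> → <-108, -42>
step 10: <-108, -42> + <-23, -15> → <-131, -57>

<-131, -57>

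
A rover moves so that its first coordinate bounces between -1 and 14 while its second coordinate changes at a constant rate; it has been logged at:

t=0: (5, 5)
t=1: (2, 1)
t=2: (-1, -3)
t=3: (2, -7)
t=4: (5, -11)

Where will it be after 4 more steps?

The first coordinate travels 3 per step and bounces off the walls at -1 and 14.
  step 5: 5 → 8
  step 6: 8 → 11
  step 7: 11 → 14
  step 8: 14 → 11
The second coordinate changes by -4 each step: at step 8 it is -27.

(11, -27)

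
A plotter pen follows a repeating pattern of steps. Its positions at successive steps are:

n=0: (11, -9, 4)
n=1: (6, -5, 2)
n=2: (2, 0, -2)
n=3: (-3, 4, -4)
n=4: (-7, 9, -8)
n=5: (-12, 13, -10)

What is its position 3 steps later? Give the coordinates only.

(-25, 27, -20)

The moves between consecutive positions are (-5, +4, -2), (-4, +5, -4), (-5, +4, -2), (-4, +5, -4), (-5, +4, -2); they repeat the 2-cycle [(-5, +4, -2), (-4, +5, -4)].
step 6: apply (-4, +5, -4) → (-16, 18, -14)
step 7: apply (-5, +4, -2) → (-21, 22, -16)
step 8: apply (-4, +5, -4) → (-25, 27, -20)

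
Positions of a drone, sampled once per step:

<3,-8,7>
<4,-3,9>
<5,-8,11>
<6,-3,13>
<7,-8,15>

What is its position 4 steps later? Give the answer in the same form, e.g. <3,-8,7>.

First: linear, +1 per step → 11 at step 8.
Second: cycles through -8, -3 every 2 steps. Step 8 lands at position 0 of the cycle → -8.
Third: linear, +2 per step → 23 at step 8.

<11,-8,23>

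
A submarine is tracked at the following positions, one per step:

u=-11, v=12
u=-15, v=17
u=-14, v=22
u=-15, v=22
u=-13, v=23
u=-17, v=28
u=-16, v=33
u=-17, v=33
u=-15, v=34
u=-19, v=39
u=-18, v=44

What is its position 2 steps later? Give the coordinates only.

Step-to-step displacements: (-4, +5), (+1, +5), (-1, +0), (+2, +1), (-4, +5), (+1, +5), (-1, +0), (+2, +1), (-4, +5), (+1, +5) — a repeating cycle of length 4.
step 11: apply (-1, +0) → u=-19, v=44
step 12: apply (+2, +1) → u=-17, v=45

u=-17, v=45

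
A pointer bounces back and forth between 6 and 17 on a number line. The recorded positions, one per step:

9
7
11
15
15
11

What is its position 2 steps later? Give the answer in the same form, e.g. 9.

The value travels 4 per step and bounces off the walls at 6 and 17.
  step 6: 11 → 7
  step 7: 7 → 9

9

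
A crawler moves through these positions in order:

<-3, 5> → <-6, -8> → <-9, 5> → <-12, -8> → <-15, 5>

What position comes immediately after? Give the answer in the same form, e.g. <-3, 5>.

The first coordinate changes by -3 each step, so at step 5 it is -3 + 5·(-3) = -18.
The second coordinate repeats the cycle [5, -8] with period 2; step 5 mod 2 = 1, giving -8.

<-18, -8>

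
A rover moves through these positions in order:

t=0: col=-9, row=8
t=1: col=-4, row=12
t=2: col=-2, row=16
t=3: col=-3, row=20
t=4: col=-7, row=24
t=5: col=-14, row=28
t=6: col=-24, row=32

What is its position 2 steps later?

Taking differences between consecutive positions: (+5, +4), (+2, +4), (-1, +4), (-4, +4), (-7, +4), (-10, +4). These grow by (-3, +0) each step.
step 7: col=-24, row=32 + (-13, +4) → col=-37, row=36
step 8: col=-37, row=36 + (-16, +4) → col=-53, row=40

col=-53, row=40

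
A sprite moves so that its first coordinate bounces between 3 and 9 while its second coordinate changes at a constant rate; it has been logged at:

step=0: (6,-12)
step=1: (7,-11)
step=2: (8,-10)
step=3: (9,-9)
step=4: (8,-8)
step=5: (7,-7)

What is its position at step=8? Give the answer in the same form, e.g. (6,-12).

The first coordinate travels 1 per step and bounces off the walls at 3 and 9.
  step 6: 7 → 6
  step 7: 6 → 5
  step 8: 5 → 4
The second coordinate changes by +1 each step: at step 8 it is -4.

(4,-4)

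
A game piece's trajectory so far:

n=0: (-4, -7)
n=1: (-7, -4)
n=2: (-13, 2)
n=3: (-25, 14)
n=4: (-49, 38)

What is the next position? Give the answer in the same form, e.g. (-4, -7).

(-97, 86)

Step-to-step displacements: (-3, +3), (-6, +6), (-12, +12), (-24, +24); each is 2× the previous.
step 5: (-49, 38) + (-48, +48) → (-97, 86)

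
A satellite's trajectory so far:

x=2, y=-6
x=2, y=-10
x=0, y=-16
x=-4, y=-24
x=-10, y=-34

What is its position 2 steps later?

Successive displacements: (+0, -4), (-2, -6), (-4, -8), (-6, -10) — each changes by (-2, -2).
step 5: x=-10, y=-34 + (-8, -12) → x=-18, y=-46
step 6: x=-18, y=-46 + (-10, -14) → x=-28, y=-60

x=-28, y=-60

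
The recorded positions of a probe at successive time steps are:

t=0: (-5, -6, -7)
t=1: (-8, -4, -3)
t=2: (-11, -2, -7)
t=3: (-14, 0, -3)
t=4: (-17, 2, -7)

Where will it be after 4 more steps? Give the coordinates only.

First: linear, -3 per step → -29 at step 8.
Second: linear, +2 per step → 10 at step 8.
Third: cycles through -7, -3 every 2 steps. Step 8 lands at position 0 of the cycle → -7.

(-29, 10, -7)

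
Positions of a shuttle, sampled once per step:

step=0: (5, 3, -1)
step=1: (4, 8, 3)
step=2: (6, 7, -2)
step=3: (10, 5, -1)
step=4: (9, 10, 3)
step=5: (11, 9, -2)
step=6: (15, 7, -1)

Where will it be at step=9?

Step-to-step displacements: (-1, +5, +4), (+2, -1, -5), (+4, -2, +1), (-1, +5, +4), (+2, -1, -5), (+4, -2, +1) — a repeating cycle of length 3.
step 7: apply (-1, +5, +4) → (14, 12, 3)
step 8: apply (+2, -1, -5) → (16, 11, -2)
step 9: apply (+4, -2, +1) → (20, 9, -1)

(20, 9, -1)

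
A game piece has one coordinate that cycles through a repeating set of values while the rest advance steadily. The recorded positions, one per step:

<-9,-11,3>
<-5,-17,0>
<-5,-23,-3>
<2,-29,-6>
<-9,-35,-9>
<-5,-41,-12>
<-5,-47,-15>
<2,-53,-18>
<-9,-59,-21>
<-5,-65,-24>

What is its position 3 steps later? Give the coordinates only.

The first coordinate repeats the cycle [-9, -5, -5, 2] with period 4; step 12 mod 4 = 0, giving -9.
The second coordinate changes by -6 each step, so at step 12 it is -11 + 12·(-6) = -83.
The third coordinate changes by -3 each step, so at step 12 it is 3 + 12·(-3) = -33.

<-9,-83,-33>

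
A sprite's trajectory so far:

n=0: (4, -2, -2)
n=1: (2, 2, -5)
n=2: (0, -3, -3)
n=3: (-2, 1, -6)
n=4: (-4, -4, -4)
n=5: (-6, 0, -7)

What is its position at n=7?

(-10, -1, -8)

Step-to-step displacements: (-2, +4, -3), (-2, -5, +2), (-2, +4, -3), (-2, -5, +2), (-2, +4, -3) — a repeating cycle of length 2.
step 6: apply (-2, -5, +2) → (-8, -5, -5)
step 7: apply (-2, +4, -3) → (-10, -1, -8)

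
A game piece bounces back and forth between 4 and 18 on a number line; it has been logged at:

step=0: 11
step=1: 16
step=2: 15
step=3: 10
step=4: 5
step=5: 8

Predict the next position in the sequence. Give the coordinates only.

The value travels 5 per step and bounces off the walls at 4 and 18.
  step 6: 8 → 13

13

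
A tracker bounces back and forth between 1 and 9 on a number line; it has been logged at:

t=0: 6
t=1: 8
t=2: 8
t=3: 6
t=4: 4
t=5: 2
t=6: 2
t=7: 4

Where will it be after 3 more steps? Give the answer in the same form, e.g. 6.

The value travels 2 per step and bounces off the walls at 1 and 9.
  step 8: 4 → 6
  step 9: 6 → 8
  step 10: 8 → 8

8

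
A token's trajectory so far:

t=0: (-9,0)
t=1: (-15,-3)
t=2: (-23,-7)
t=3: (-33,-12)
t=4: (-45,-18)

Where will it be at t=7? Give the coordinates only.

Taking differences between consecutive positions: (-6,-3), (-8,-4), (-10,-5), (-12,-6). These grow by (-2,-1) each step.
step 5: (-45,-18) + (-14,-7) → (-59,-25)
step 6: (-59,-25) + (-16,-8) → (-75,-33)
step 7: (-75,-33) + (-18,-9) → (-93,-42)

(-93,-42)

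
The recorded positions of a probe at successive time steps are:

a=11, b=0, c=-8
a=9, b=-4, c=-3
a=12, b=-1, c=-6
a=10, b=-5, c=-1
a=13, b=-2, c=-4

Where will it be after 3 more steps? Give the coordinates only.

Step-to-step displacements: (-2, -4, +5), (+3, +3, -3), (-2, -4, +5), (+3, +3, -3) — a repeating cycle of length 2.
step 5: apply (-2, -4, +5) → a=11, b=-6, c=1
step 6: apply (+3, +3, -3) → a=14, b=-3, c=-2
step 7: apply (-2, -4, +5) → a=12, b=-7, c=3

a=12, b=-7, c=3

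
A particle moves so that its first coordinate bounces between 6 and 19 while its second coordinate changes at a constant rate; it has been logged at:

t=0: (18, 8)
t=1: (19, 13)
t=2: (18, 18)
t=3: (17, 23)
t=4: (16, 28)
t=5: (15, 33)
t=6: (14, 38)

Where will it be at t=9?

The first coordinate reflects between 6 and 19, moving 1 per step.
  step 7: 14 → 13
  step 8: 13 → 12
  step 9: 12 → 11
The second coordinate changes by +5 each step: at step 9 it is 53.

(11, 53)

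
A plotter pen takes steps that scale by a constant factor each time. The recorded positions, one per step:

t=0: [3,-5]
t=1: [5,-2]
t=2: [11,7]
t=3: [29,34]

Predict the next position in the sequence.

Step-to-step displacements: [+2,+3], [+6,+9], [+18,+27]; each is 3× the previous.
step 4: [29,34] + [+54,+81] → [83,115]

[83,115]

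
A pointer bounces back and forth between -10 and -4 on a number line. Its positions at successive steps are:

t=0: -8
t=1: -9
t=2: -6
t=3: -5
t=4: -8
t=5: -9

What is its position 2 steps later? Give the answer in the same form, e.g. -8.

-5

The value reflects between -10 and -4, moving 3 per step.
  step 6: -9 → -6
  step 7: -6 → -5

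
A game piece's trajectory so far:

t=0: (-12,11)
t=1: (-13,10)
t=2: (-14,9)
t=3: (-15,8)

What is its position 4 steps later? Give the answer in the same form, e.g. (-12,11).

(-19,4)

Each step adds (-1,-1) to the position.
step 4: (-15,8) + (-1,-1) → (-16,7)
step 5: (-16,7) + (-1,-1) → (-17,6)
step 6: (-17,6) + (-1,-1) → (-18,5)
step 7: (-18,5) + (-1,-1) → (-19,4)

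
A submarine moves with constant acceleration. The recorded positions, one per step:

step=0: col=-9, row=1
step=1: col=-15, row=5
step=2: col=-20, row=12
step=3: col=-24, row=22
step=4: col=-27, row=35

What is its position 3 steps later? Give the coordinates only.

Successive displacements: (-6, +4), (-5, +7), (-4, +10), (-3, +13) — each changes by (+1, +3).
step 5: col=-27, row=35 + (-2, +16) → col=-29, row=51
step 6: col=-29, row=51 + (-1, +19) → col=-30, row=70
step 7: col=-30, row=70 + (+0, +22) → col=-30, row=92

col=-30, row=92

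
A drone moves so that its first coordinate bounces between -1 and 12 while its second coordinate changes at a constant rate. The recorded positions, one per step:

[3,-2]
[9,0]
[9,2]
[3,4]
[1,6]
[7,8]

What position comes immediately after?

[11,10]

The first coordinate reflects between -1 and 12, moving 6 per step.
  step 6: 7 → 11
The second coordinate changes by +2 each step: at step 6 it is 10.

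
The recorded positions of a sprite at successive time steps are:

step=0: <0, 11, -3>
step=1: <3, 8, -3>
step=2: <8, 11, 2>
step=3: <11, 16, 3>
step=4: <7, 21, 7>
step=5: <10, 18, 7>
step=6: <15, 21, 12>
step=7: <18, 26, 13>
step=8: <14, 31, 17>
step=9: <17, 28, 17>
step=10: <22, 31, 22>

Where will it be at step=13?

Step-to-step displacements: <+3, -3, +0>, <+5, +3, +5>, <+3, +5, +1>, <-4, +5, +4>, <+3, -3, +0>, <+5, +3, +5>, <+3, +5, +1>, <-4, +5, +4>, <+3, -3, +0>, <+5, +3, +5> — a repeating cycle of length 4.
step 11: apply <+3, +5, +1> → <25, 36, 23>
step 12: apply <-4, +5, +4> → <21, 41, 27>
step 13: apply <+3, -3, +0> → <24, 38, 27>

<24, 38, 27>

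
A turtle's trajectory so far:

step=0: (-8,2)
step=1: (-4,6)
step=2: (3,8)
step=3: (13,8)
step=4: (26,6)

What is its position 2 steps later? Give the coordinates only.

Successive displacements: (+4,+4), (+7,+2), (+10,+0), (+13,-2) — each changes by (+3,-2).
step 5: (26,6) + (+16,-4) → (42,2)
step 6: (42,2) + (+19,-6) → (61,-4)

(61,-4)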